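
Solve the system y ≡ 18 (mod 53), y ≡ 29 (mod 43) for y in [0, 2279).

760

53⁻¹ mod 43: 53×13 ≡ 1 (mod 43), so 53⁻¹ ≡ 13.
y = 18 + 53×((29 − 18)×13 mod 43) = 18 + 53×14 = 760.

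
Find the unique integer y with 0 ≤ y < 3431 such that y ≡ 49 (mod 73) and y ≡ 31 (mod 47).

73⁻¹ mod 47: 73*38 ≡ 1 (mod 47), so 73⁻¹ ≡ 38.
y = 49 + 73*((31 − 49)*38 mod 47) = 49 + 73*21 = 1582.

1582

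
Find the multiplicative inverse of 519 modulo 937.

Run the extended Euclidean algorithm:
937 = 1×519 + 418
519 = 1×418 + 101
418 = 4×101 + 14
101 = 7×14 + 3
14 = 4×3 + 2
3 = 1×2 + 1
2 = 2×1 + 0
gcd(519, 937) = 1, so the inverse exists.
Back-substitute for 1:
1 = 1×3 − 1×2
  = −1×14 + 5×3
  = 5×101 − 36×14
  = −36×418 + 149×101
  = 149×519 − 185×418
  = −185×937 + 334×519
So 519⁻¹ ≡ 334 (mod 937).

334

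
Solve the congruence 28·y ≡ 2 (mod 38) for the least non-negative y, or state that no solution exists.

gcd(28, 38) = 2, and 2 | 2, so solutions exist.
Divide through by 2: 14·y mod 19 = 1.
14⁻¹ ≡ 15 (mod 19).
y ≡ 15·1 ≡ 15 (mod 19).
The smallest non-negative solution is y = 15.

15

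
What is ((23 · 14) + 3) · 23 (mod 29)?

22

23 · 14 = 322 ≡ 3 (mod 29)
3 + 3 = 6
6 · 23 = 138 ≡ 22 (mod 29)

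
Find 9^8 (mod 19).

9^1 ≡ 9 (mod 19)
9^2 ≡ 9^2 = 81 ≡ 5 (mod 19)
9^4 ≡ 5^2 = 25 ≡ 6 (mod 19)
9^8 ≡ 6^2 = 36 ≡ 17 (mod 19)
So 9^8 ≡ 17 (mod 19).

17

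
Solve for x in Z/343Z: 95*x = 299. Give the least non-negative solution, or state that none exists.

gcd(95, 343) = 1, so a unique solution mod 343 exists.
95⁻¹ ≡ 65 (mod 343).
x ≡ 65*299 ≡ 227 (mod 343).

227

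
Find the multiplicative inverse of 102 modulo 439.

99

439 = 4×102 + 31
102 = 3×31 + 9
31 = 3×9 + 4
9 = 2×4 + 1
4 = 4×1 + 0
gcd(102, 439) = 1, so the inverse exists.
Bézout: 1 = −23×439 + 99×102.
So 102⁻¹ ≡ 99 (mod 439).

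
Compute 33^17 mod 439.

369

Using repeated squaring:
33^1 ≡ 33 (mod 439)
33^2 ≡ 33^2 = 1089 ≡ 211 (mod 439)
33^4 ≡ 211^2 = 44521 ≡ 182 (mod 439)
33^8 ≡ 182^2 = 33124 ≡ 199 (mod 439)
33^16 ≡ 199^2 = 39601 ≡ 91 (mod 439)
33^17 = 33^16 × 33^1 ≡ 91 × 33 (mod 439).
91 × 33 = 3003 ≡ 369 (mod 439).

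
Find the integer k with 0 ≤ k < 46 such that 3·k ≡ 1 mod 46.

Run the extended Euclidean algorithm:
46 = 15·3 + 1
3 = 3·1 + 0
gcd(3, 46) = 1, so the inverse exists.
Bézout: 1 = 1·46 − 15·3.
So 3⁻¹ ≡ −15 ≡ 31 (mod 46).

31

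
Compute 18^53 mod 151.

53 in binary is 110101, i.e. 53 = 32 + 16 + 4 + 1.
18^1 ≡ 18 (mod 151)
18^2 ≡ 18^2 = 324 ≡ 22 (mod 151)
18^4 ≡ 22^2 = 484 ≡ 31 (mod 151)
18^8 ≡ 31^2 = 961 ≡ 55 (mod 151)
18^16 ≡ 55^2 = 3025 ≡ 5 (mod 151)
18^32 ≡ 5^2 = 25 (mod 151)
18^53 = 18^32 · 18^16 · 18^4 · 18^1 ≡ 25 · 5 · 31 · 18 (mod 151).
Accumulate the product:
25 · 5 = 125
125 · 31 = 3875 ≡ 100
100 · 18 = 1800 ≡ 139

139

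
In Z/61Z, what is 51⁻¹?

61 = 1·51 + 10
51 = 5·10 + 1
10 = 10·1 + 0
gcd(51, 61) = 1, so the inverse exists.
Bézout: 1 = −5·61 + 6·51.
So 51⁻¹ ≡ 6 (mod 61).

6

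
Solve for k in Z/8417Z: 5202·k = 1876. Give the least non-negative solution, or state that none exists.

gcd(5202, 8417) = 1, so a unique solution mod 8417 exists.
5202⁻¹ ≡ 2351 (mod 8417).
k ≡ 2351·1876 ≡ 8385 (mod 8417).

8385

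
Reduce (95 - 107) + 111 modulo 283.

99

95 - 107 = -12 ≡ 271 (mod 283)
271 + 111 = 382 ≡ 99 (mod 283)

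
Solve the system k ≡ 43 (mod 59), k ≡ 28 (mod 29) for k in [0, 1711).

59⁻¹ mod 29: 59·1 ≡ 1 (mod 29), so 59⁻¹ ≡ 1.
k = 43 + 59·((28 − 43)·1 mod 29) = 43 + 59·14 = 869.

869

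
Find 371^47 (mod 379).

331

47 in binary is 101111, i.e. 47 = 32 + 8 + 4 + 2 + 1.
371^1 ≡ 371 (mod 379)
371^2 ≡ 371^2 = 137641 ≡ 64 (mod 379)
371^4 ≡ 64^2 = 4096 ≡ 306 (mod 379)
371^8 ≡ 306^2 = 93636 ≡ 23 (mod 379)
371^16 ≡ 23^2 = 529 ≡ 150 (mod 379)
371^32 ≡ 150^2 = 22500 ≡ 139 (mod 379)
371^47 = 371^32 * 371^8 * 371^4 * 371^2 * 371^1 ≡ 139 * 23 * 306 * 64 * 371 (mod 379).
Accumulate the product:
139 * 23 = 3197 ≡ 165
165 * 306 = 50490 ≡ 83
83 * 64 = 5312 ≡ 6
6 * 371 = 2226 ≡ 331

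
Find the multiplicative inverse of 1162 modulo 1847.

1181

Run the extended Euclidean algorithm:
1847 = 1×1162 + 685
1162 = 1×685 + 477
685 = 1×477 + 208
477 = 2×208 + 61
208 = 3×61 + 25
61 = 2×25 + 11
25 = 2×11 + 3
11 = 3×3 + 2
3 = 1×2 + 1
2 = 2×1 + 0
gcd(1162, 1847) = 1, so the inverse exists.
Back-substitute for 1:
1 = 1×3 − 1×2
  = −1×11 + 4×3
  = 4×25 − 9×11
  = −9×61 + 22×25
  = 22×208 − 75×61
  = −75×477 + 172×208
  = 172×685 − 247×477
  = −247×1162 + 419×685
  = 419×1847 − 666×1162
So 1162⁻¹ ≡ −666 ≡ 1181 (mod 1847).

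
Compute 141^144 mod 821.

Using repeated squaring:
141^1 ≡ 141 (mod 821)
141^2 ≡ 141^2 = 19881 ≡ 177 (mod 821)
141^4 ≡ 177^2 = 31329 ≡ 131 (mod 821)
141^8 ≡ 131^2 = 17161 ≡ 741 (mod 821)
141^16 ≡ 741^2 = 549081 ≡ 653 (mod 821)
141^32 ≡ 653^2 = 426409 ≡ 310 (mod 821)
141^64 ≡ 310^2 = 96100 ≡ 43 (mod 821)
141^128 ≡ 43^2 = 1849 ≡ 207 (mod 821)
141^144 = 141^128 * 141^16 ≡ 207 * 653 (mod 821).
207 * 653 = 135171 ≡ 527 (mod 821).

527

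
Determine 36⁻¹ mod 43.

43 = 1·36 + 7
36 = 5·7 + 1
7 = 7·1 + 0
gcd(36, 43) = 1, so the inverse exists.
Bézout: 1 = −5·43 + 6·36.
So 36⁻¹ ≡ 6 (mod 43).

6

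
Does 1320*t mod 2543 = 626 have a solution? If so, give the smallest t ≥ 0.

gcd(1320, 2543) = 1, so a unique solution mod 2543 exists.
1320⁻¹ ≡ 603 (mod 2543).
t ≡ 603*626 ≡ 1114 (mod 2543).

1114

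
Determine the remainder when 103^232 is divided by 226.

85

232 in binary is 11101000, i.e. 232 = 128 + 64 + 32 + 8.
103^1 ≡ 103 (mod 226)
103^2 ≡ 103^2 = 10609 ≡ 213 (mod 226)
103^4 ≡ 213^2 = 45369 ≡ 169 (mod 226)
103^8 ≡ 169^2 = 28561 ≡ 85 (mod 226)
103^16 ≡ 85^2 = 7225 ≡ 219 (mod 226)
103^32 ≡ 219^2 = 47961 ≡ 49 (mod 226)
103^64 ≡ 49^2 = 2401 ≡ 141 (mod 226)
103^128 ≡ 141^2 = 19881 ≡ 219 (mod 226)
103^232 = 103^128 · 103^64 · 103^32 · 103^8 ≡ 219 · 141 · 49 · 85 (mod 226).
Accumulate the product:
219 · 141 = 30879 ≡ 143
143 · 49 = 7007 ≡ 1
1 · 85 = 85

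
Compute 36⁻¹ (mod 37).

36

37 = 1·36 + 1
36 = 36·1 + 0
gcd(36, 37) = 1, so the inverse exists.
Back-substitute for 1:
1 = 1·37 − 1·36
So 36⁻¹ ≡ −1 ≡ 36 (mod 37).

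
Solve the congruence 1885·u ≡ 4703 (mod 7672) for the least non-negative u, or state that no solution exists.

5379

gcd(1885, 7672) = 1, so a unique solution mod 7672 exists.
1885⁻¹ ≡ 1453 (mod 7672).
u ≡ 1453·4703 ≡ 5379 (mod 7672).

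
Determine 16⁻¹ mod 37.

7

37 = 2×16 + 5
16 = 3×5 + 1
5 = 5×1 + 0
gcd(16, 37) = 1, so the inverse exists.
Back-substitute for 1:
1 = 1×16 − 3×5
  = −3×37 + 7×16
So 16⁻¹ ≡ 7 (mod 37).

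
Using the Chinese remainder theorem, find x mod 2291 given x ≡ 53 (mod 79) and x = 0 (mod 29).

290

79⁻¹ mod 29: 79×18 ≡ 1 (mod 29), so 79⁻¹ ≡ 18.
x = 53 + 79×((0 − 53)×18 mod 29) = 53 + 79×3 = 290.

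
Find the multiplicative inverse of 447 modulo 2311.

1794

Run the extended Euclidean algorithm:
2311 = 5·447 + 76
447 = 5·76 + 67
76 = 1·67 + 9
67 = 7·9 + 4
9 = 2·4 + 1
4 = 4·1 + 0
gcd(447, 2311) = 1, so the inverse exists.
Bézout: 1 = 100·2311 − 517·447.
So 447⁻¹ ≡ −517 ≡ 1794 (mod 2311).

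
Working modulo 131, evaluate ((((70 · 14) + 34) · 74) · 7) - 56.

17

70 · 14 = 980 ≡ 63 (mod 131)
63 + 34 = 97
97 · 74 = 7178 ≡ 104 (mod 131)
104 · 7 = 728 ≡ 73 (mod 131)
73 - 56 = 17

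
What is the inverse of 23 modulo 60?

By the extended Euclidean algorithm:
60 = 2*23 + 14
23 = 1*14 + 9
14 = 1*9 + 5
9 = 1*5 + 4
5 = 1*4 + 1
4 = 4*1 + 0
gcd(23, 60) = 1, so the inverse exists.
Bézout: 1 = 5*60 − 13*23.
So 23⁻¹ ≡ −13 ≡ 47 (mod 60).

47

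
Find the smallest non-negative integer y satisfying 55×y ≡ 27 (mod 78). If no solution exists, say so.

9

gcd(55, 78) = 1, so a unique solution mod 78 exists.
55⁻¹ ≡ 61 (mod 78).
y ≡ 61×27 ≡ 9 (mod 78).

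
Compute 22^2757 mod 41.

17

2757 in binary is 101011000101, i.e. 2757 = 2048 + 512 + 128 + 64 + 4 + 1.
22^1 ≡ 22 (mod 41)
22^2 ≡ 22^2 = 484 ≡ 33 (mod 41)
22^4 ≡ 33^2 = 1089 ≡ 23 (mod 41)
22^8 ≡ 23^2 = 529 ≡ 37 (mod 41)
22^16 ≡ 37^2 = 1369 ≡ 16 (mod 41)
22^32 ≡ 16^2 = 256 ≡ 10 (mod 41)
22^64 ≡ 10^2 = 100 ≡ 18 (mod 41)
22^128 ≡ 18^2 = 324 ≡ 37 (mod 41)
22^256 ≡ 37^2 = 1369 ≡ 16 (mod 41)
22^512 ≡ 16^2 = 256 ≡ 10 (mod 41)
22^1024 ≡ 10^2 = 100 ≡ 18 (mod 41)
22^2048 ≡ 18^2 = 324 ≡ 37 (mod 41)
22^2757 = 22^2048 × 22^512 × 22^128 × 22^64 × 22^4 × 22^1 ≡ 37 × 10 × 37 × 18 × 23 × 22 (mod 41).
Accumulate the product:
37 × 10 = 370 ≡ 1
1 × 37 = 37
37 × 18 = 666 ≡ 10
10 × 23 = 230 ≡ 25
25 × 22 = 550 ≡ 17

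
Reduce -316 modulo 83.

-316 = -4·83 + 16, so -316 ≡ 16 (mod 83).

16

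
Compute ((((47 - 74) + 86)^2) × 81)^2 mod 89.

81

47 - 74 = -27 ≡ 62 (mod 89)
62 + 86 = 148 ≡ 59 (mod 89)
(59)^2 ≡ 10 (mod 89)
10 × 81 = 810 ≡ 9 (mod 89)
(9)^2 ≡ 81 (mod 89)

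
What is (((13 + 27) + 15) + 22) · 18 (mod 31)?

13 + 27 = 40 ≡ 9 (mod 31)
9 + 15 = 24
24 + 22 = 46 ≡ 15 (mod 31)
15 · 18 = 270 ≡ 22 (mod 31)

22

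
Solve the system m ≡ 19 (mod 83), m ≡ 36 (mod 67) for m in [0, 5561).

1845

83⁻¹ mod 67: 83·21 ≡ 1 (mod 67), so 83⁻¹ ≡ 21.
m = 19 + 83·((36 − 19)·21 mod 67) = 19 + 83·22 = 1845.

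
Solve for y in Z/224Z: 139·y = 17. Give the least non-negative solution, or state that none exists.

gcd(139, 224) = 1, so a unique solution mod 224 exists.
139⁻¹ ≡ 195 (mod 224).
y ≡ 195·17 ≡ 179 (mod 224).

179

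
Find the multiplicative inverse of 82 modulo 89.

38

By the extended Euclidean algorithm:
89 = 1·82 + 7
82 = 11·7 + 5
7 = 1·5 + 2
5 = 2·2 + 1
2 = 2·1 + 0
gcd(82, 89) = 1, so the inverse exists.
Back-substitute for 1:
1 = 1·5 − 2·2
  = −2·7 + 3·5
  = 3·82 − 35·7
  = −35·89 + 38·82
So 82⁻¹ ≡ 38 (mod 89).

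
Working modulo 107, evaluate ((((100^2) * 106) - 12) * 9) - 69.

24

(100)^2 ≡ 49 (mod 107)
49 * 106 = 5194 ≡ 58 (mod 107)
58 - 12 = 46
46 * 9 = 414 ≡ 93 (mod 107)
93 - 69 = 24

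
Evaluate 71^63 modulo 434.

Compute successive squares:
63 in binary is 111111, i.e. 63 = 32 + 16 + 8 + 4 + 2 + 1.
71^1 ≡ 71 (mod 434)
71^2 ≡ 71^2 = 5041 ≡ 267 (mod 434)
71^4 ≡ 267^2 = 71289 ≡ 113 (mod 434)
71^8 ≡ 113^2 = 12769 ≡ 183 (mod 434)
71^16 ≡ 183^2 = 33489 ≡ 71 (mod 434)
71^32 ≡ 71^2 = 5041 ≡ 267 (mod 434)
71^63 = 71^32 · 71^16 · 71^8 · 71^4 · 71^2 · 71^1 ≡ 267 · 71 · 183 · 113 · 267 · 71 (mod 434).
Accumulate the product:
267 · 71 = 18957 ≡ 295
295 · 183 = 53985 ≡ 169
169 · 113 = 19097 ≡ 1
1 · 267 = 267
267 · 71 = 18957 ≡ 295

295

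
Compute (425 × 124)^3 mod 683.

61

425 × 124 = 52700 ≡ 109 (mod 683)
(109)^3 ≡ 61 (mod 683)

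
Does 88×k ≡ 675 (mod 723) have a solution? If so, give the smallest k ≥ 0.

gcd(88, 723) = 1, so a unique solution mod 723 exists.
88⁻¹ ≡ 304 (mod 723).
k ≡ 304×675 ≡ 591 (mod 723).

591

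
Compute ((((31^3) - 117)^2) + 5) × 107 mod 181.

13

(31)^3 ≡ 107 (mod 181)
107 - 117 = -10 ≡ 171 (mod 181)
(171)^2 ≡ 100 (mod 181)
100 + 5 = 105
105 × 107 = 11235 ≡ 13 (mod 181)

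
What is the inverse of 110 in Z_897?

Run the extended Euclidean algorithm:
897 = 8·110 + 17
110 = 6·17 + 8
17 = 2·8 + 1
8 = 8·1 + 0
gcd(110, 897) = 1, so the inverse exists.
Back-substitute for 1:
1 = 1·17 − 2·8
  = −2·110 + 13·17
  = 13·897 − 106·110
So 110⁻¹ ≡ −106 ≡ 791 (mod 897).

791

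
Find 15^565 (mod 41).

14

15^1 ≡ 15 (mod 41)
15^2 ≡ 15^2 = 225 ≡ 20 (mod 41)
15^4 ≡ 20^2 = 400 ≡ 31 (mod 41)
15^8 ≡ 31^2 = 961 ≡ 18 (mod 41)
15^16 ≡ 18^2 = 324 ≡ 37 (mod 41)
15^32 ≡ 37^2 = 1369 ≡ 16 (mod 41)
15^64 ≡ 16^2 = 256 ≡ 10 (mod 41)
15^128 ≡ 10^2 = 100 ≡ 18 (mod 41)
15^256 ≡ 18^2 = 324 ≡ 37 (mod 41)
15^512 ≡ 37^2 = 1369 ≡ 16 (mod 41)
15^565 = 15^512 · 15^32 · 15^16 · 15^4 · 15^1 ≡ 16 · 16 · 37 · 31 · 15 (mod 41).
Accumulate the product:
16 · 16 = 256 ≡ 10
10 · 37 = 370 ≡ 1
1 · 31 = 31
31 · 15 = 465 ≡ 14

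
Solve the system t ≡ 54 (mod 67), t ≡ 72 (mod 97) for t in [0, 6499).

5213

67⁻¹ mod 97: 67*42 ≡ 1 (mod 97), so 67⁻¹ ≡ 42.
t = 54 + 67*((72 − 54)*42 mod 97) = 54 + 67*77 = 5213.
Check: 5213 mod 67 = 54, 5213 mod 97 = 72. ✓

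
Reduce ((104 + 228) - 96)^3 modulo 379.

104 + 228 = 332
332 - 96 = 236
(236)^3 ≡ 157 (mod 379)

157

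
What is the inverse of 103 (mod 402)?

121

Run the extended Euclidean algorithm:
402 = 3*103 + 93
103 = 1*93 + 10
93 = 9*10 + 3
10 = 3*3 + 1
3 = 3*1 + 0
gcd(103, 402) = 1, so the inverse exists.
Back-substitute for 1:
1 = 1*10 − 3*3
  = −3*93 + 28*10
  = 28*103 − 31*93
  = −31*402 + 121*103
So 103⁻¹ ≡ 121 (mod 402).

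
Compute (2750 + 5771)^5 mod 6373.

2750 + 5771 = 8521 ≡ 2148 (mod 6373)
(2148)^5 ≡ 4306 (mod 6373)

4306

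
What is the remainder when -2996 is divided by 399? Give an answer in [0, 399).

196

-2996 = -8*399 + 196, so -2996 ≡ 196 (mod 399).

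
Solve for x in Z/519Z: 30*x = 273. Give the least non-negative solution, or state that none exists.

gcd(30, 519) = 3, and 3 | 273, so solutions exist.
Divide through by 3: 10*x ≡ 91 mod 173.
10⁻¹ ≡ 52 (mod 173).
x ≡ 52*91 ≡ 61 (mod 173).
The smallest non-negative solution is x = 61.

61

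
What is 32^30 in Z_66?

34

Compute successive squares:
30 in binary is 11110, i.e. 30 = 16 + 8 + 4 + 2.
32^1 ≡ 32 (mod 66)
32^2 ≡ 32^2 = 1024 ≡ 34 (mod 66)
32^4 ≡ 34^2 = 1156 ≡ 34 (mod 66)
32^8 ≡ 34^2 = 1156 ≡ 34 (mod 66)
32^16 ≡ 34^2 = 1156 ≡ 34 (mod 66)
32^30 = 32^16 * 32^8 * 32^4 * 32^2 ≡ 34 * 34 * 34 * 34 (mod 66).
Accumulate the product:
34 * 34 = 1156 ≡ 34
34 * 34 = 1156 ≡ 34
34 * 34 = 1156 ≡ 34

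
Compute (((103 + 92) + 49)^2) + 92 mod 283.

103 + 92 = 195
195 + 49 = 244
(244)^2 ≡ 106 (mod 283)
106 + 92 = 198

198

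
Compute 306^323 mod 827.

675

By square-and-multiply:
323 in binary is 101000011, i.e. 323 = 256 + 64 + 2 + 1.
306^1 ≡ 306 (mod 827)
306^2 ≡ 306^2 = 93636 ≡ 185 (mod 827)
306^4 ≡ 185^2 = 34225 ≡ 318 (mod 827)
306^8 ≡ 318^2 = 101124 ≡ 230 (mod 827)
306^16 ≡ 230^2 = 52900 ≡ 799 (mod 827)
306^32 ≡ 799^2 = 638401 ≡ 784 (mod 827)
306^64 ≡ 784^2 = 614656 ≡ 195 (mod 827)
306^128 ≡ 195^2 = 38025 ≡ 810 (mod 827)
306^256 ≡ 810^2 = 656100 ≡ 289 (mod 827)
306^323 = 306^256 * 306^64 * 306^2 * 306^1 ≡ 289 * 195 * 185 * 306 (mod 827).
Accumulate the product:
289 * 195 = 56355 ≡ 119
119 * 185 = 22015 ≡ 513
513 * 306 = 156978 ≡ 675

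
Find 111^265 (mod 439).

20

265 in binary is 100001001, i.e. 265 = 256 + 8 + 1.
111^1 ≡ 111 (mod 439)
111^2 ≡ 111^2 = 12321 ≡ 29 (mod 439)
111^4 ≡ 29^2 = 841 ≡ 402 (mod 439)
111^8 ≡ 402^2 = 161604 ≡ 52 (mod 439)
111^16 ≡ 52^2 = 2704 ≡ 70 (mod 439)
111^32 ≡ 70^2 = 4900 ≡ 71 (mod 439)
111^64 ≡ 71^2 = 5041 ≡ 212 (mod 439)
111^128 ≡ 212^2 = 44944 ≡ 166 (mod 439)
111^256 ≡ 166^2 = 27556 ≡ 338 (mod 439)
111^265 = 111^256 · 111^8 · 111^1 ≡ 338 · 52 · 111 (mod 439).
Accumulate the product:
338 · 52 = 17576 ≡ 16
16 · 111 = 1776 ≡ 20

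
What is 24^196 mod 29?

Compute successive squares:
24^1 ≡ 24 (mod 29)
24^2 ≡ 24^2 = 576 ≡ 25 (mod 29)
24^4 ≡ 25^2 = 625 ≡ 16 (mod 29)
24^8 ≡ 16^2 = 256 ≡ 24 (mod 29)
24^16 ≡ 24^2 = 576 ≡ 25 (mod 29)
24^32 ≡ 25^2 = 625 ≡ 16 (mod 29)
24^64 ≡ 16^2 = 256 ≡ 24 (mod 29)
24^128 ≡ 24^2 = 576 ≡ 25 (mod 29)
24^196 = 24^128 · 24^64 · 24^4 ≡ 25 · 24 · 16 (mod 29).
Accumulate the product:
25 · 24 = 600 ≡ 20
20 · 16 = 320 ≡ 1

1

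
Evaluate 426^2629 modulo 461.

2629 in binary is 101001000101, i.e. 2629 = 2048 + 512 + 64 + 4 + 1.
426^1 ≡ 426 (mod 461)
426^2 ≡ 426^2 = 181476 ≡ 303 (mod 461)
426^4 ≡ 303^2 = 91809 ≡ 70 (mod 461)
426^8 ≡ 70^2 = 4900 ≡ 290 (mod 461)
426^16 ≡ 290^2 = 84100 ≡ 198 (mod 461)
426^32 ≡ 198^2 = 39204 ≡ 19 (mod 461)
426^64 ≡ 19^2 = 361 (mod 461)
426^128 ≡ 361^2 = 130321 ≡ 319 (mod 461)
426^256 ≡ 319^2 = 101761 ≡ 341 (mod 461)
426^512 ≡ 341^2 = 116281 ≡ 109 (mod 461)
426^1024 ≡ 109^2 = 11881 ≡ 356 (mod 461)
426^2048 ≡ 356^2 = 126736 ≡ 422 (mod 461)
426^2629 = 426^2048 × 426^512 × 426^64 × 426^4 × 426^1 ≡ 422 × 109 × 361 × 70 × 426 (mod 461).
Accumulate the product:
422 × 109 = 45998 ≡ 359
359 × 361 = 129599 ≡ 58
58 × 70 = 4060 ≡ 372
372 × 426 = 158472 ≡ 349

349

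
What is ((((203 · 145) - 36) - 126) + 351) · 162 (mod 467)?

196

203 · 145 = 29435 ≡ 14 (mod 467)
14 - 36 = -22 ≡ 445 (mod 467)
445 - 126 = 319
319 + 351 = 670 ≡ 203 (mod 467)
203 · 162 = 32886 ≡ 196 (mod 467)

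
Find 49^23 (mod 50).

By square-and-multiply:
23 in binary is 10111, i.e. 23 = 16 + 4 + 2 + 1.
49^1 ≡ 49 (mod 50)
49^2 ≡ 49^2 = 2401 ≡ 1 (mod 50)
49^4 ≡ 1^2 = 1 (mod 50)
49^8 ≡ 1^2 = 1 (mod 50)
49^16 ≡ 1^2 = 1 (mod 50)
49^23 = 49^16 × 49^4 × 49^2 × 49^1 ≡ 1 × 1 × 1 × 49 (mod 50).
Accumulate the product:
1 × 1 = 1
1 × 1 = 1
1 × 49 = 49

49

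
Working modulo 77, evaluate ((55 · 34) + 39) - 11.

50

55 · 34 = 1870 ≡ 22 (mod 77)
22 + 39 = 61
61 - 11 = 50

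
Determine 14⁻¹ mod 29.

Run the extended Euclidean algorithm:
29 = 2·14 + 1
14 = 14·1 + 0
gcd(14, 29) = 1, so the inverse exists.
Bézout: 1 = 1·29 − 2·14.
So 14⁻¹ ≡ −2 ≡ 27 (mod 29).

27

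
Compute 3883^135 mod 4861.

3883^1 ≡ 3883 (mod 4861)
3883^2 ≡ 3883^2 = 15077689 ≡ 3728 (mod 4861)
3883^4 ≡ 3728^2 = 13897984 ≡ 385 (mod 4861)
3883^8 ≡ 385^2 = 148225 ≡ 2395 (mod 4861)
3883^16 ≡ 2395^2 = 5736025 ≡ 45 (mod 4861)
3883^32 ≡ 45^2 = 2025 (mod 4861)
3883^64 ≡ 2025^2 = 4100625 ≡ 2802 (mod 4861)
3883^128 ≡ 2802^2 = 7851204 ≡ 689 (mod 4861)
3883^135 = 3883^128 · 3883^4 · 3883^2 · 3883^1 ≡ 689 · 385 · 3728 · 3883 (mod 4861).
Accumulate the product:
689 · 385 = 265265 ≡ 2771
2771 · 3728 = 10330288 ≡ 663
663 · 3883 = 2574429 ≡ 2960

2960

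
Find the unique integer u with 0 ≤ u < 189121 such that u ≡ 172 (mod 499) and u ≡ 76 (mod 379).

499⁻¹ mod 379: 499·319 ≡ 1 (mod 379), so 499⁻¹ ≡ 319.
u = 172 + 499·((76 − 172)·319 mod 379) = 172 + 499·75 = 37597.

37597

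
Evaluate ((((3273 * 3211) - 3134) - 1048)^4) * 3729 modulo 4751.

1259

3273 * 3211 = 10509603 ≡ 391 (mod 4751)
391 - 3134 = -2743 ≡ 2008 (mod 4751)
2008 - 1048 = 960
(960)^4 ≡ 4085 (mod 4751)
4085 * 3729 = 15232965 ≡ 1259 (mod 4751)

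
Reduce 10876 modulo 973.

173

10876 = 11·973 + 173, so 10876 ≡ 173 (mod 973).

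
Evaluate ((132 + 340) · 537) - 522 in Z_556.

518

132 + 340 = 472
472 · 537 = 253464 ≡ 484 (mod 556)
484 - 522 = -38 ≡ 518 (mod 556)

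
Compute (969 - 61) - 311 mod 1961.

969 - 61 = 908
908 - 311 = 597

597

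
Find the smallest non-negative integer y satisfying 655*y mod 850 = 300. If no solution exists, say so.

gcd(655, 850) = 5, and 5 | 300, so solutions exist.
Divide through by 5: 131*y ≡ 60 mod 170.
131⁻¹ ≡ 61 (mod 170).
y ≡ 61*60 ≡ 90 (mod 170).
The smallest non-negative solution is y = 90.

90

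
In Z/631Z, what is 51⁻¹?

99

631 = 12*51 + 19
51 = 2*19 + 13
19 = 1*13 + 6
13 = 2*6 + 1
6 = 6*1 + 0
gcd(51, 631) = 1, so the inverse exists.
Bézout: 1 = −8*631 + 99*51.
So 51⁻¹ ≡ 99 (mod 631).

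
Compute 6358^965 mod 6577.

824

965 in binary is 1111000101, i.e. 965 = 512 + 256 + 128 + 64 + 4 + 1.
6358^1 ≡ 6358 (mod 6577)
6358^2 ≡ 6358^2 = 40424164 ≡ 1922 (mod 6577)
6358^4 ≡ 1922^2 = 3694084 ≡ 4387 (mod 6577)
6358^8 ≡ 4387^2 = 19245769 ≡ 1467 (mod 6577)
6358^16 ≡ 1467^2 = 2152089 ≡ 1410 (mod 6577)
6358^32 ≡ 1410^2 = 1988100 ≡ 1846 (mod 6577)
6358^64 ≡ 1846^2 = 3407716 ≡ 830 (mod 6577)
6358^128 ≡ 830^2 = 688900 ≡ 4892 (mod 6577)
6358^256 ≡ 4892^2 = 23931664 ≡ 4538 (mod 6577)
6358^512 ≡ 4538^2 = 20593444 ≡ 857 (mod 6577)
6358^965 = 6358^512 · 6358^256 · 6358^128 · 6358^64 · 6358^4 · 6358^1 ≡ 857 · 4538 · 4892 · 830 · 4387 · 6358 (mod 6577).
Accumulate the product:
857 · 4538 = 3889066 ≡ 2059
2059 · 4892 = 10072628 ≡ 3241
3241 · 830 = 2690030 ≡ 37
37 · 4387 = 162319 ≡ 4471
4471 · 6358 = 28426618 ≡ 824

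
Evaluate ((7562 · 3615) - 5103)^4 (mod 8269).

7562 · 3615 = 27336630 ≡ 7585 (mod 8269)
7585 - 5103 = 2482
(2482)^4 ≡ 6561 (mod 8269)

6561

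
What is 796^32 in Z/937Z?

By square-and-multiply:
796^1 ≡ 796 (mod 937)
796^2 ≡ 796^2 = 633616 ≡ 204 (mod 937)
796^4 ≡ 204^2 = 41616 ≡ 388 (mod 937)
796^8 ≡ 388^2 = 150544 ≡ 624 (mod 937)
796^16 ≡ 624^2 = 389376 ≡ 521 (mod 937)
796^32 ≡ 521^2 = 271441 ≡ 648 (mod 937)
So 796^32 ≡ 648 (mod 937).

648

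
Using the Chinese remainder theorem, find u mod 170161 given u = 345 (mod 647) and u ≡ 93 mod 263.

647⁻¹ mod 263: 647·50 ≡ 1 (mod 263), so 647⁻¹ ≡ 50.
u = 345 + 647·((93 − 345)·50 mod 263) = 345 + 647·24 = 15873.

15873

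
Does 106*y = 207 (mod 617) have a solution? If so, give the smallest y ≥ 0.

gcd(106, 617) = 1, so a unique solution mod 617 exists.
106⁻¹ ≡ 390 (mod 617).
y ≡ 390*207 ≡ 520 (mod 617).

520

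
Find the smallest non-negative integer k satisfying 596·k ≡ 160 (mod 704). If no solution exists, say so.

gcd(596, 704) = 4, and 4 | 160, so solutions exist.
Divide through by 4: 149·k = 40 (mod 176).
149⁻¹ ≡ 13 (mod 176).
k ≡ 13·40 ≡ 168 (mod 176).
The smallest non-negative solution is k = 168.

168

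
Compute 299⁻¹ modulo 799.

318

799 = 2×299 + 201
299 = 1×201 + 98
201 = 2×98 + 5
98 = 19×5 + 3
5 = 1×3 + 2
3 = 1×2 + 1
2 = 2×1 + 0
gcd(299, 799) = 1, so the inverse exists.
Back-substitute for 1:
1 = 1×3 − 1×2
  = −1×5 + 2×3
  = 2×98 − 39×5
  = −39×201 + 80×98
  = 80×299 − 119×201
  = −119×799 + 318×299
So 299⁻¹ ≡ 318 (mod 799).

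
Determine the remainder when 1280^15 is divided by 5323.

5281

Using repeated squaring:
1280^1 ≡ 1280 (mod 5323)
1280^2 ≡ 1280^2 = 1638400 ≡ 4239 (mod 5323)
1280^4 ≡ 4239^2 = 17969121 ≡ 3996 (mod 5323)
1280^8 ≡ 3996^2 = 15968016 ≡ 4339 (mod 5323)
1280^15 = 1280^8 · 1280^4 · 1280^2 · 1280^1 ≡ 4339 · 3996 · 4239 · 1280 (mod 5323).
Accumulate the product:
4339 · 3996 = 17338644 ≡ 1633
1633 · 4239 = 6922287 ≡ 2387
2387 · 1280 = 3055360 ≡ 5281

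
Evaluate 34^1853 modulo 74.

1853 in binary is 11100111101, i.e. 1853 = 1024 + 512 + 256 + 32 + 16 + 8 + 4 + 1.
34^1 ≡ 34 (mod 74)
34^2 ≡ 34^2 = 1156 ≡ 46 (mod 74)
34^4 ≡ 46^2 = 2116 ≡ 44 (mod 74)
34^8 ≡ 44^2 = 1936 ≡ 12 (mod 74)
34^16 ≡ 12^2 = 144 ≡ 70 (mod 74)
34^32 ≡ 70^2 = 4900 ≡ 16 (mod 74)
34^64 ≡ 16^2 = 256 ≡ 34 (mod 74)
34^128 ≡ 34^2 = 1156 ≡ 46 (mod 74)
34^256 ≡ 46^2 = 2116 ≡ 44 (mod 74)
34^512 ≡ 44^2 = 1936 ≡ 12 (mod 74)
34^1024 ≡ 12^2 = 144 ≡ 70 (mod 74)
34^1853 = 34^1024 × 34^512 × 34^256 × 34^32 × 34^16 × 34^8 × 34^4 × 34^1 ≡ 70 × 12 × 44 × 16 × 70 × 12 × 44 × 34 (mod 74).
Accumulate the product:
70 × 12 = 840 ≡ 26
26 × 44 = 1144 ≡ 34
34 × 16 = 544 ≡ 26
26 × 70 = 1820 ≡ 44
44 × 12 = 528 ≡ 10
10 × 44 = 440 ≡ 70
70 × 34 = 2380 ≡ 12

12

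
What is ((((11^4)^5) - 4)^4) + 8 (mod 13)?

9

(11)^4 ≡ 3 (mod 13)
(3)^5 ≡ 9 (mod 13)
9 - 4 = 5
(5)^4 ≡ 1 (mod 13)
1 + 8 = 9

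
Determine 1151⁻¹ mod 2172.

Run the extended Euclidean algorithm:
2172 = 1·1151 + 1021
1151 = 1·1021 + 130
1021 = 7·130 + 111
130 = 1·111 + 19
111 = 5·19 + 16
19 = 1·16 + 3
16 = 5·3 + 1
3 = 3·1 + 0
gcd(1151, 2172) = 1, so the inverse exists.
Back-substitute for 1:
1 = 1·16 − 5·3
  = −5·19 + 6·16
  = 6·111 − 35·19
  = −35·130 + 41·111
  = 41·1021 − 322·130
  = −322·1151 + 363·1021
  = 363·2172 − 685·1151
So 1151⁻¹ ≡ −685 ≡ 1487 (mod 2172).

1487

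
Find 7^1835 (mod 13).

2

By square-and-multiply:
1835 in binary is 11100101011, i.e. 1835 = 1024 + 512 + 256 + 32 + 8 + 2 + 1.
7^1 ≡ 7 (mod 13)
7^2 ≡ 7^2 = 49 ≡ 10 (mod 13)
7^4 ≡ 10^2 = 100 ≡ 9 (mod 13)
7^8 ≡ 9^2 = 81 ≡ 3 (mod 13)
7^16 ≡ 3^2 = 9 (mod 13)
7^32 ≡ 9^2 = 81 ≡ 3 (mod 13)
7^64 ≡ 3^2 = 9 (mod 13)
7^128 ≡ 9^2 = 81 ≡ 3 (mod 13)
7^256 ≡ 3^2 = 9 (mod 13)
7^512 ≡ 9^2 = 81 ≡ 3 (mod 13)
7^1024 ≡ 3^2 = 9 (mod 13)
7^1835 = 7^1024 * 7^512 * 7^256 * 7^32 * 7^8 * 7^2 * 7^1 ≡ 9 * 3 * 9 * 3 * 3 * 10 * 7 (mod 13).
Accumulate the product:
9 * 3 = 27 ≡ 1
1 * 9 = 9
9 * 3 = 27 ≡ 1
1 * 3 = 3
3 * 10 = 30 ≡ 4
4 * 7 = 28 ≡ 2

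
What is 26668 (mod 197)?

73

26668 = 135×197 + 73, so 26668 ≡ 73 (mod 197).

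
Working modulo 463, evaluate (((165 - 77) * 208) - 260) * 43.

367

165 - 77 = 88
88 * 208 = 18304 ≡ 247 (mod 463)
247 - 260 = -13 ≡ 450 (mod 463)
450 * 43 = 19350 ≡ 367 (mod 463)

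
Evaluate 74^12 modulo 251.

194

12 in binary is 1100, i.e. 12 = 8 + 4.
74^1 ≡ 74 (mod 251)
74^2 ≡ 74^2 = 5476 ≡ 205 (mod 251)
74^4 ≡ 205^2 = 42025 ≡ 108 (mod 251)
74^8 ≡ 108^2 = 11664 ≡ 118 (mod 251)
74^12 = 74^8 × 74^4 ≡ 118 × 108 (mod 251).
118 × 108 = 12744 ≡ 194 (mod 251).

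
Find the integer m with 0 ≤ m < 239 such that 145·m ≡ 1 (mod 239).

150

Run the extended Euclidean algorithm:
239 = 1×145 + 94
145 = 1×94 + 51
94 = 1×51 + 43
51 = 1×43 + 8
43 = 5×8 + 3
8 = 2×3 + 2
3 = 1×2 + 1
2 = 2×1 + 0
gcd(145, 239) = 1, so the inverse exists.
Back-substitute for 1:
1 = 1×3 − 1×2
  = −1×8 + 3×3
  = 3×43 − 16×8
  = −16×51 + 19×43
  = 19×94 − 35×51
  = −35×145 + 54×94
  = 54×239 − 89×145
So 145⁻¹ ≡ −89 ≡ 150 (mod 239).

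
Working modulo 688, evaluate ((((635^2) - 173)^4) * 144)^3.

560

(635)^2 ≡ 57 (mod 688)
57 - 173 = -116 ≡ 572 (mod 688)
(572)^4 ≡ 224 (mod 688)
224 * 144 = 32256 ≡ 608 (mod 688)
(608)^3 ≡ 560 (mod 688)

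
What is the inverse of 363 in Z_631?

186

631 = 1*363 + 268
363 = 1*268 + 95
268 = 2*95 + 78
95 = 1*78 + 17
78 = 4*17 + 10
17 = 1*10 + 7
10 = 1*7 + 3
7 = 2*3 + 1
3 = 3*1 + 0
gcd(363, 631) = 1, so the inverse exists.
Bézout: 1 = −107*631 + 186*363.
So 363⁻¹ ≡ 186 (mod 631).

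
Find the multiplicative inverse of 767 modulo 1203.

527

1203 = 1×767 + 436
767 = 1×436 + 331
436 = 1×331 + 105
331 = 3×105 + 16
105 = 6×16 + 9
16 = 1×9 + 7
9 = 1×7 + 2
7 = 3×2 + 1
2 = 2×1 + 0
gcd(767, 1203) = 1, so the inverse exists.
Bézout: 1 = −336×1203 + 527×767.
So 767⁻¹ ≡ 527 (mod 1203).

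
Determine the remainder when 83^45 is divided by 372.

Using repeated squaring:
83^1 ≡ 83 (mod 372)
83^2 ≡ 83^2 = 6889 ≡ 193 (mod 372)
83^4 ≡ 193^2 = 37249 ≡ 49 (mod 372)
83^8 ≡ 49^2 = 2401 ≡ 169 (mod 372)
83^16 ≡ 169^2 = 28561 ≡ 289 (mod 372)
83^32 ≡ 289^2 = 83521 ≡ 193 (mod 372)
83^45 = 83^32 × 83^8 × 83^4 × 83^1 ≡ 193 × 169 × 49 × 83 (mod 372).
Accumulate the product:
193 × 169 = 32617 ≡ 253
253 × 49 = 12397 ≡ 121
121 × 83 = 10043 ≡ 371

371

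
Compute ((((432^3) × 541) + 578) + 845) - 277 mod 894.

(432)^3 ≡ 648 (mod 894)
648 × 541 = 350568 ≡ 120 (mod 894)
120 + 578 = 698
698 + 845 = 1543 ≡ 649 (mod 894)
649 - 277 = 372

372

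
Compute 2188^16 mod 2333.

428

2188^1 ≡ 2188 (mod 2333)
2188^2 ≡ 2188^2 = 4787344 ≡ 28 (mod 2333)
2188^4 ≡ 28^2 = 784 (mod 2333)
2188^8 ≡ 784^2 = 614656 ≡ 1077 (mod 2333)
2188^16 ≡ 1077^2 = 1159929 ≡ 428 (mod 2333)
So 2188^16 ≡ 428 (mod 2333).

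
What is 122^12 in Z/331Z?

Using repeated squaring:
12 in binary is 1100, i.e. 12 = 8 + 4.
122^1 ≡ 122 (mod 331)
122^2 ≡ 122^2 = 14884 ≡ 320 (mod 331)
122^4 ≡ 320^2 = 102400 ≡ 121 (mod 331)
122^8 ≡ 121^2 = 14641 ≡ 77 (mod 331)
122^12 = 122^8 * 122^4 ≡ 77 * 121 (mod 331).
77 * 121 = 9317 ≡ 49 (mod 331).

49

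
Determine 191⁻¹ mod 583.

583 = 3×191 + 10
191 = 19×10 + 1
10 = 10×1 + 0
gcd(191, 583) = 1, so the inverse exists.
Back-substitute for 1:
1 = 1×191 − 19×10
  = −19×583 + 58×191
So 191⁻¹ ≡ 58 (mod 583).

58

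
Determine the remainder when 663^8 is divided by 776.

617

663^1 ≡ 663 (mod 776)
663^2 ≡ 663^2 = 439569 ≡ 353 (mod 776)
663^4 ≡ 353^2 = 124609 ≡ 449 (mod 776)
663^8 ≡ 449^2 = 201601 ≡ 617 (mod 776)
So 663^8 ≡ 617 (mod 776).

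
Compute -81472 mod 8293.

1458

-81472 = -10*8293 + 1458, so -81472 ≡ 1458 (mod 8293).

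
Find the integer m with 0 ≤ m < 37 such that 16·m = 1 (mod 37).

7

Run the extended Euclidean algorithm:
37 = 2·16 + 5
16 = 3·5 + 1
5 = 5·1 + 0
gcd(16, 37) = 1, so the inverse exists.
Back-substitute for 1:
1 = 1·16 − 3·5
  = −3·37 + 7·16
So 16⁻¹ ≡ 7 (mod 37).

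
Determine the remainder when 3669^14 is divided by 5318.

By square-and-multiply:
14 in binary is 1110, i.e. 14 = 8 + 4 + 2.
3669^1 ≡ 3669 (mod 5318)
3669^2 ≡ 3669^2 = 13461561 ≡ 1703 (mod 5318)
3669^4 ≡ 1703^2 = 2900209 ≡ 1899 (mod 5318)
3669^8 ≡ 1899^2 = 3606201 ≡ 597 (mod 5318)
3669^14 = 3669^8 · 3669^4 · 3669^2 ≡ 597 · 1899 · 1703 (mod 5318).
Accumulate the product:
597 · 1899 = 1133703 ≡ 969
969 · 1703 = 1650207 ≡ 1627

1627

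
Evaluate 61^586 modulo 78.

61

586 in binary is 1001001010, i.e. 586 = 512 + 64 + 8 + 2.
61^1 ≡ 61 (mod 78)
61^2 ≡ 61^2 = 3721 ≡ 55 (mod 78)
61^4 ≡ 55^2 = 3025 ≡ 61 (mod 78)
61^8 ≡ 61^2 = 3721 ≡ 55 (mod 78)
61^16 ≡ 55^2 = 3025 ≡ 61 (mod 78)
61^32 ≡ 61^2 = 3721 ≡ 55 (mod 78)
61^64 ≡ 55^2 = 3025 ≡ 61 (mod 78)
61^128 ≡ 61^2 = 3721 ≡ 55 (mod 78)
61^256 ≡ 55^2 = 3025 ≡ 61 (mod 78)
61^512 ≡ 61^2 = 3721 ≡ 55 (mod 78)
61^586 = 61^512 · 61^64 · 61^8 · 61^2 ≡ 55 · 61 · 55 · 55 (mod 78).
Accumulate the product:
55 · 61 = 3355 ≡ 1
1 · 55 = 55
55 · 55 = 3025 ≡ 61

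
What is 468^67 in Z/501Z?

165

67 in binary is 1000011, i.e. 67 = 64 + 2 + 1.
468^1 ≡ 468 (mod 501)
468^2 ≡ 468^2 = 219024 ≡ 87 (mod 501)
468^4 ≡ 87^2 = 7569 ≡ 54 (mod 501)
468^8 ≡ 54^2 = 2916 ≡ 411 (mod 501)
468^16 ≡ 411^2 = 168921 ≡ 84 (mod 501)
468^32 ≡ 84^2 = 7056 ≡ 42 (mod 501)
468^64 ≡ 42^2 = 1764 ≡ 261 (mod 501)
468^67 = 468^64 × 468^2 × 468^1 ≡ 261 × 87 × 468 (mod 501).
Accumulate the product:
261 × 87 = 22707 ≡ 162
162 × 468 = 75816 ≡ 165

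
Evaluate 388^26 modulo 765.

By square-and-multiply:
388^1 ≡ 388 (mod 765)
388^2 ≡ 388^2 = 150544 ≡ 604 (mod 765)
388^4 ≡ 604^2 = 364816 ≡ 676 (mod 765)
388^8 ≡ 676^2 = 456976 ≡ 271 (mod 765)
388^16 ≡ 271^2 = 73441 ≡ 1 (mod 765)
388^26 = 388^16 · 388^8 · 388^2 ≡ 1 · 271 · 604 (mod 765).
Accumulate the product:
1 · 271 = 271
271 · 604 = 163684 ≡ 739

739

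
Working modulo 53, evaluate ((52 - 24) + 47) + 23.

45

52 - 24 = 28
28 + 47 = 75 ≡ 22 (mod 53)
22 + 23 = 45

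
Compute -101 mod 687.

586

-101 = -1*687 + 586, so -101 ≡ 586 (mod 687).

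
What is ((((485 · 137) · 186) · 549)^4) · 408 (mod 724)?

485 · 137 = 66445 ≡ 561 (mod 724)
561 · 186 = 104346 ≡ 90 (mod 724)
90 · 549 = 49410 ≡ 178 (mod 724)
(178)^4 ≡ 624 (mod 724)
624 · 408 = 254592 ≡ 468 (mod 724)

468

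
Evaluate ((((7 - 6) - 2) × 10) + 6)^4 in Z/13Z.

9

7 - 6 = 1
1 - 2 = -1 ≡ 12 (mod 13)
12 × 10 = 120 ≡ 3 (mod 13)
3 + 6 = 9
(9)^4 ≡ 9 (mod 13)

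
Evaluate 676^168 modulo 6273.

Using repeated squaring:
168 in binary is 10101000, i.e. 168 = 128 + 32 + 8.
676^1 ≡ 676 (mod 6273)
676^2 ≡ 676^2 = 456976 ≡ 5320 (mod 6273)
676^4 ≡ 5320^2 = 28302400 ≡ 4897 (mod 6273)
676^8 ≡ 4897^2 = 23980609 ≡ 5203 (mod 6273)
676^16 ≡ 5203^2 = 27071209 ≡ 3214 (mod 6273)
676^32 ≡ 3214^2 = 10329796 ≡ 4438 (mod 6273)
676^64 ≡ 4438^2 = 19695844 ≡ 4897 (mod 6273)
676^128 ≡ 4897^2 = 23980609 ≡ 5203 (mod 6273)
676^168 = 676^128 * 676^32 * 676^8 ≡ 5203 * 4438 * 5203 (mod 6273).
Accumulate the product:
5203 * 4438 = 23090914 ≡ 1
1 * 5203 = 5203

5203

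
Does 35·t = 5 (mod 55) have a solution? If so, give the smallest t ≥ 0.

8

gcd(35, 55) = 5, and 5 | 5, so solutions exist.
Divide through by 5: 7·t = 1 (mod 11).
7⁻¹ ≡ 8 (mod 11).
t ≡ 8·1 ≡ 8 (mod 11).
The smallest non-negative solution is t = 8.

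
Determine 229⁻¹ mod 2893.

2893 = 12·229 + 145
229 = 1·145 + 84
145 = 1·84 + 61
84 = 1·61 + 23
61 = 2·23 + 15
23 = 1·15 + 8
15 = 1·8 + 7
8 = 1·7 + 1
7 = 7·1 + 0
gcd(229, 2893) = 1, so the inverse exists.
Bézout: 1 = −30·2893 + 379·229.
So 229⁻¹ ≡ 379 (mod 2893).

379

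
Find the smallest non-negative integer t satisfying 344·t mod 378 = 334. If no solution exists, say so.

68

gcd(344, 378) = 2, and 2 | 334, so solutions exist.
Divide through by 2: 172·t ≡ 167 mod 189.
172⁻¹ ≡ 100 (mod 189).
t ≡ 100·167 ≡ 68 (mod 189).
The smallest non-negative solution is t = 68.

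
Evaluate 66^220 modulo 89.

By square-and-multiply:
66^1 ≡ 66 (mod 89)
66^2 ≡ 66^2 = 4356 ≡ 84 (mod 89)
66^4 ≡ 84^2 = 7056 ≡ 25 (mod 89)
66^8 ≡ 25^2 = 625 ≡ 2 (mod 89)
66^16 ≡ 2^2 = 4 (mod 89)
66^32 ≡ 4^2 = 16 (mod 89)
66^64 ≡ 16^2 = 256 ≡ 78 (mod 89)
66^128 ≡ 78^2 = 6084 ≡ 32 (mod 89)
66^220 = 66^128 · 66^64 · 66^16 · 66^8 · 66^4 ≡ 32 · 78 · 4 · 2 · 25 (mod 89).
Accumulate the product:
32 · 78 = 2496 ≡ 4
4 · 4 = 16
16 · 2 = 32
32 · 25 = 800 ≡ 88

88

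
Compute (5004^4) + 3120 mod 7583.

3243

(5004)^4 ≡ 123 (mod 7583)
123 + 3120 = 3243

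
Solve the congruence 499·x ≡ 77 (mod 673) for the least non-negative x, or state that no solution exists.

gcd(499, 673) = 1, so a unique solution mod 673 exists.
499⁻¹ ≡ 468 (mod 673).
x ≡ 468·77 ≡ 367 (mod 673).

367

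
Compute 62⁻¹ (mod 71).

63

Run the extended Euclidean algorithm:
71 = 1×62 + 9
62 = 6×9 + 8
9 = 1×8 + 1
8 = 8×1 + 0
gcd(62, 71) = 1, so the inverse exists.
Back-substitute for 1:
1 = 1×9 − 1×8
  = −1×62 + 7×9
  = 7×71 − 8×62
So 62⁻¹ ≡ −8 ≡ 63 (mod 71).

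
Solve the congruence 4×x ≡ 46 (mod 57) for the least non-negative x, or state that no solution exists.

40

gcd(4, 57) = 1, so a unique solution mod 57 exists.
4⁻¹ ≡ 43 (mod 57).
x ≡ 43×46 ≡ 40 (mod 57).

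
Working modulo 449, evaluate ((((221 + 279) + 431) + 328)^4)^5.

55

221 + 279 = 500 ≡ 51 (mod 449)
51 + 431 = 482 ≡ 33 (mod 449)
33 + 328 = 361
(361)^4 ≡ 198 (mod 449)
(198)^5 ≡ 55 (mod 449)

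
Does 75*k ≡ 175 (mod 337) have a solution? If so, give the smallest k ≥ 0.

227

gcd(75, 337) = 1, so a unique solution mod 337 exists.
75⁻¹ ≡ 9 (mod 337).
k ≡ 9*175 ≡ 227 (mod 337).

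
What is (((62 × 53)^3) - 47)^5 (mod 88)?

62 × 53 = 3286 ≡ 30 (mod 88)
(30)^3 ≡ 72 (mod 88)
72 - 47 = 25
(25)^5 ≡ 1 (mod 88)

1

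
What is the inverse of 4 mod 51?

51 = 12*4 + 3
4 = 1*3 + 1
3 = 3*1 + 0
gcd(4, 51) = 1, so the inverse exists.
Bézout: 1 = −1*51 + 13*4.
So 4⁻¹ ≡ 13 (mod 51).

13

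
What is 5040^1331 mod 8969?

1331 in binary is 10100110011, i.e. 1331 = 1024 + 256 + 32 + 16 + 2 + 1.
5040^1 ≡ 5040 (mod 8969)
5040^2 ≡ 5040^2 = 25401600 ≡ 1392 (mod 8969)
5040^4 ≡ 1392^2 = 1937664 ≡ 360 (mod 8969)
5040^8 ≡ 360^2 = 129600 ≡ 4034 (mod 8969)
5040^16 ≡ 4034^2 = 16273156 ≡ 3390 (mod 8969)
5040^32 ≡ 3390^2 = 11492100 ≡ 2811 (mod 8969)
5040^64 ≡ 2811^2 = 7901721 ≡ 32 (mod 8969)
5040^128 ≡ 32^2 = 1024 (mod 8969)
5040^256 ≡ 1024^2 = 1048576 ≡ 8172 (mod 8969)
5040^512 ≡ 8172^2 = 66781584 ≡ 7379 (mod 8969)
5040^1024 ≡ 7379^2 = 54449641 ≡ 7811 (mod 8969)
5040^1331 = 5040^1024 × 5040^256 × 5040^32 × 5040^16 × 5040^2 × 5040^1 ≡ 7811 × 8172 × 2811 × 3390 × 1392 × 5040 (mod 8969).
Accumulate the product:
7811 × 8172 = 63831492 ≡ 8088
8088 × 2811 = 22735368 ≡ 7922
7922 × 3390 = 26855580 ≡ 2394
2394 × 1392 = 3332448 ≡ 4949
4949 × 5040 = 24942960 ≡ 171

171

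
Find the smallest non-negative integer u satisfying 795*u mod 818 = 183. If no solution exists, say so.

241

gcd(795, 818) = 1, so a unique solution mod 818 exists.
795⁻¹ ≡ 569 (mod 818).
u ≡ 569*183 ≡ 241 (mod 818).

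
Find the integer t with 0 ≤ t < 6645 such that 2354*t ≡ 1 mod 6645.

Run the extended Euclidean algorithm:
6645 = 2*2354 + 1937
2354 = 1*1937 + 417
1937 = 4*417 + 269
417 = 1*269 + 148
269 = 1*148 + 121
148 = 1*121 + 27
121 = 4*27 + 13
27 = 2*13 + 1
13 = 13*1 + 0
gcd(2354, 6645) = 1, so the inverse exists.
Back-substitute for 1:
1 = 1*27 − 2*13
  = −2*121 + 9*27
  = 9*148 − 11*121
  = −11*269 + 20*148
  = 20*417 − 31*269
  = −31*1937 + 144*417
  = 144*2354 − 175*1937
  = −175*6645 + 494*2354
So 2354⁻¹ ≡ 494 (mod 6645).

494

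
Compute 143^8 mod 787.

Using repeated squaring:
143^1 ≡ 143 (mod 787)
143^2 ≡ 143^2 = 20449 ≡ 774 (mod 787)
143^4 ≡ 774^2 = 599076 ≡ 169 (mod 787)
143^8 ≡ 169^2 = 28561 ≡ 229 (mod 787)
So 143^8 ≡ 229 (mod 787).

229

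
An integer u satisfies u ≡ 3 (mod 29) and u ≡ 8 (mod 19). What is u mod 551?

293

29⁻¹ mod 19: 29×2 ≡ 1 (mod 19), so 29⁻¹ ≡ 2.
u = 3 + 29×((8 − 3)×2 mod 19) = 3 + 29×10 = 293.
Check: 293 mod 29 = 3, 293 mod 19 = 8. ✓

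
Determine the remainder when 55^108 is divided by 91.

1

Using repeated squaring:
108 in binary is 1101100, i.e. 108 = 64 + 32 + 8 + 4.
55^1 ≡ 55 (mod 91)
55^2 ≡ 55^2 = 3025 ≡ 22 (mod 91)
55^4 ≡ 22^2 = 484 ≡ 29 (mod 91)
55^8 ≡ 29^2 = 841 ≡ 22 (mod 91)
55^16 ≡ 22^2 = 484 ≡ 29 (mod 91)
55^32 ≡ 29^2 = 841 ≡ 22 (mod 91)
55^64 ≡ 22^2 = 484 ≡ 29 (mod 91)
55^108 = 55^64 * 55^32 * 55^8 * 55^4 ≡ 29 * 22 * 22 * 29 (mod 91).
Accumulate the product:
29 * 22 = 638 ≡ 1
1 * 22 = 22
22 * 29 = 638 ≡ 1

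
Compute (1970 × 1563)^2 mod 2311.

1266

1970 × 1563 = 3079110 ≡ 858 (mod 2311)
(858)^2 ≡ 1266 (mod 2311)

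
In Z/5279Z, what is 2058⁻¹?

4235

By the extended Euclidean algorithm:
5279 = 2*2058 + 1163
2058 = 1*1163 + 895
1163 = 1*895 + 268
895 = 3*268 + 91
268 = 2*91 + 86
91 = 1*86 + 5
86 = 17*5 + 1
5 = 5*1 + 0
gcd(2058, 5279) = 1, so the inverse exists.
Bézout: 1 = 407*5279 − 1044*2058.
So 2058⁻¹ ≡ −1044 ≡ 4235 (mod 5279).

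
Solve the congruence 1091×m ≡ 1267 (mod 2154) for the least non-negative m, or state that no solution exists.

gcd(1091, 2154) = 1, so a unique solution mod 2154 exists.
1091⁻¹ ≡ 77 (mod 2154).
m ≡ 77×1267 ≡ 629 (mod 2154).

629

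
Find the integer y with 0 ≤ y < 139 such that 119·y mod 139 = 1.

132

139 = 1*119 + 20
119 = 5*20 + 19
20 = 1*19 + 1
19 = 19*1 + 0
gcd(119, 139) = 1, so the inverse exists.
Back-substitute for 1:
1 = 1*20 − 1*19
  = −1*119 + 6*20
  = 6*139 − 7*119
So 119⁻¹ ≡ −7 ≡ 132 (mod 139).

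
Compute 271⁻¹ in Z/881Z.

881 = 3*271 + 68
271 = 3*68 + 67
68 = 1*67 + 1
67 = 67*1 + 0
gcd(271, 881) = 1, so the inverse exists.
Bézout: 1 = 4*881 − 13*271.
So 271⁻¹ ≡ −13 ≡ 868 (mod 881).

868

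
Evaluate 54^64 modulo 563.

336

54^1 ≡ 54 (mod 563)
54^2 ≡ 54^2 = 2916 ≡ 101 (mod 563)
54^4 ≡ 101^2 = 10201 ≡ 67 (mod 563)
54^8 ≡ 67^2 = 4489 ≡ 548 (mod 563)
54^16 ≡ 548^2 = 300304 ≡ 225 (mod 563)
54^32 ≡ 225^2 = 50625 ≡ 518 (mod 563)
54^64 ≡ 518^2 = 268324 ≡ 336 (mod 563)
So 54^64 ≡ 336 (mod 563).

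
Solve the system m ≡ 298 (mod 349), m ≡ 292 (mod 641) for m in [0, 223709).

349⁻¹ mod 641: 349·90 ≡ 1 (mod 641), so 349⁻¹ ≡ 90.
m = 298 + 349·((292 − 298)·90 mod 641) = 298 + 349·101 = 35547.

35547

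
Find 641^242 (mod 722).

23

By square-and-multiply:
242 in binary is 11110010, i.e. 242 = 128 + 64 + 32 + 16 + 2.
641^1 ≡ 641 (mod 722)
641^2 ≡ 641^2 = 410881 ≡ 63 (mod 722)
641^4 ≡ 63^2 = 3969 ≡ 359 (mod 722)
641^8 ≡ 359^2 = 128881 ≡ 365 (mod 722)
641^16 ≡ 365^2 = 133225 ≡ 377 (mod 722)
641^32 ≡ 377^2 = 142129 ≡ 617 (mod 722)
641^64 ≡ 617^2 = 380689 ≡ 195 (mod 722)
641^128 ≡ 195^2 = 38025 ≡ 481 (mod 722)
641^242 = 641^128 × 641^64 × 641^32 × 641^16 × 641^2 ≡ 481 × 195 × 617 × 377 × 63 (mod 722).
Accumulate the product:
481 × 195 = 93795 ≡ 657
657 × 617 = 405369 ≡ 327
327 × 377 = 123279 ≡ 539
539 × 63 = 33957 ≡ 23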